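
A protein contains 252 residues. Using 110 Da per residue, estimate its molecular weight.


MW = n_residues * 110 Da
MW = 252 * 110
MW = 27720 Da

27720 Da


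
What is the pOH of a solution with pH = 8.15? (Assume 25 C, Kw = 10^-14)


pOH = 14 - pH
pOH = 14 - 8.15
pOH = 5.85

5.85


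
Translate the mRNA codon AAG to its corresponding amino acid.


Standard genetic code lookup.
Codon AAG -> Lys

Lys


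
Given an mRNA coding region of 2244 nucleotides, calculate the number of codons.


codons = nucleotides / 3
codons = 2244 / 3 = 748

748


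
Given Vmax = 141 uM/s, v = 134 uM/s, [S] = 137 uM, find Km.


Km = [S] * (Vmax - v) / v
Km = 137 * (141 - 134) / 134
Km = 7.1567 uM

7.1567 uM


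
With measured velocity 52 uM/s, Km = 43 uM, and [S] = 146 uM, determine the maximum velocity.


Vmax = v * (Km + [S]) / [S]
Vmax = 52 * (43 + 146) / 146
Vmax = 67.3151 uM/s

67.3151 uM/s


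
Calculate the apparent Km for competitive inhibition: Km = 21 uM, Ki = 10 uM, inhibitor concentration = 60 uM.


Km_app = Km * (1 + [I]/Ki)
Km_app = 21 * (1 + 60/10)
Km_app = 147.0 uM

147.0 uM


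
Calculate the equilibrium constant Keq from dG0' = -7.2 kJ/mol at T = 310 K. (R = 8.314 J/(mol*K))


Keq = exp(-dG0 * 1000 / (R * T))
Keq = exp(-(-7.2) * 1000 / (8.314 * 310))
Keq = 16.3394

16.3394


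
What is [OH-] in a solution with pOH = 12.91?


[OH-] = 10^(-pOH)
[OH-] = 10^(-12.91)
[OH-] = 1.230e-13 M

1.230e-13 M


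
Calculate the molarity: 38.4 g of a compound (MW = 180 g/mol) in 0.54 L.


C = (mass / MW) / volume
C = (38.4 / 180) / 0.54
C = 0.3951 M

0.3951 M


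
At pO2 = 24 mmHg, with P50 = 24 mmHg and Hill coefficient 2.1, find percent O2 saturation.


Y = pO2^n / (P50^n + pO2^n)
Y = 24^2.1 / (24^2.1 + 24^2.1)
Y = 50.0%

50.0%


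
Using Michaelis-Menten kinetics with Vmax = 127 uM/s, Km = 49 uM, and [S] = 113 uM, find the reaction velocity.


v = Vmax * [S] / (Km + [S])
v = 127 * 113 / (49 + 113)
v = 88.5864 uM/s

88.5864 uM/s


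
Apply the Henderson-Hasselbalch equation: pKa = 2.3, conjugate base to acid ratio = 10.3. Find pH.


pH = pKa + log10([A-]/[HA])
pH = 2.3 + log10(10.3)
pH = 3.3128

3.3128


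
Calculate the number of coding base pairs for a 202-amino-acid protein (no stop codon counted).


Each amino acid = 1 codon = 3 bp
bp = 202 * 3 = 606 bp

606 bp


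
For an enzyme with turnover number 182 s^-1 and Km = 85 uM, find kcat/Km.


Catalytic efficiency = kcat / Km
= 182 / 85
= 2.1412 uM^-1*s^-1

2.1412 uM^-1*s^-1


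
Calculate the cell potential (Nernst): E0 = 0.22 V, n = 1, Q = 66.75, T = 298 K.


E = E0 - (RT/nF) * ln(Q)
E = 0.22 - (8.314 * 298 / (1 * 96485)) * ln(66.75)
E = 0.1121 V

0.1121 V


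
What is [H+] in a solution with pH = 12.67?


[H+] = 10^(-pH)
[H+] = 10^(-12.67)
[H+] = 2.138e-13 M

2.138e-13 M


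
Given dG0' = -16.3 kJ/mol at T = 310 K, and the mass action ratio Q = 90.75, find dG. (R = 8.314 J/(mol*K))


dG = dG0' + RT * ln(Q) / 1000
dG = -16.3 + 8.314 * 310 * ln(90.75) / 1000
dG = -4.6811 kJ/mol

-4.6811 kJ/mol


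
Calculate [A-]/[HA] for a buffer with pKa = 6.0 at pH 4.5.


[A-]/[HA] = 10^(pH - pKa)
= 10^(4.5 - 6.0)
= 0.0316

0.0316


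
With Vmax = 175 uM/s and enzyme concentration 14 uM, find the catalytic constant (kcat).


kcat = Vmax / [E]t
kcat = 175 / 14
kcat = 12.5 s^-1

12.5 s^-1


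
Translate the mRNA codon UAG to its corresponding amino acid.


Standard genetic code lookup.
Codon UAG -> Stop

Stop


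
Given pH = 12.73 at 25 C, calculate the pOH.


pOH = 14 - pH
pOH = 14 - 12.73
pOH = 1.27

1.27


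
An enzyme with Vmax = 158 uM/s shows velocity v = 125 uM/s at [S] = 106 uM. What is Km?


Km = [S] * (Vmax - v) / v
Km = 106 * (158 - 125) / 125
Km = 27.984 uM

27.984 uM


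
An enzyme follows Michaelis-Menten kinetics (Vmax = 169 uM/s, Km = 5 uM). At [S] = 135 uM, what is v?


v = Vmax * [S] / (Km + [S])
v = 169 * 135 / (5 + 135)
v = 162.9643 uM/s

162.9643 uM/s


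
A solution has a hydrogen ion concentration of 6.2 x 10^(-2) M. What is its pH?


pH = -log10([H+])
pH = -log10(6.2 x 10^(-2))
pH = 1.2076

1.2076


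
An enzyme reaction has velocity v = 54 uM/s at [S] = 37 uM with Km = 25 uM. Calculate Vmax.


Vmax = v * (Km + [S]) / [S]
Vmax = 54 * (25 + 37) / 37
Vmax = 90.4865 uM/s

90.4865 uM/s


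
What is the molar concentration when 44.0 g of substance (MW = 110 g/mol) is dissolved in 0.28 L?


C = (mass / MW) / volume
C = (44.0 / 110) / 0.28
C = 1.4286 M

1.4286 M


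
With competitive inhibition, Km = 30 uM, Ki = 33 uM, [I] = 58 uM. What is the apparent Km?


Km_app = Km * (1 + [I]/Ki)
Km_app = 30 * (1 + 58/33)
Km_app = 82.7273 uM

82.7273 uM


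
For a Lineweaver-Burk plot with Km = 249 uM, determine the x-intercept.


x-intercept = -1/Km
= -1/249
= -0.004 1/uM

-0.004 1/uM


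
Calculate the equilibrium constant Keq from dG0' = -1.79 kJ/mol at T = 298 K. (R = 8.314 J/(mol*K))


Keq = exp(-dG0 * 1000 / (R * T))
Keq = exp(-(-1.79) * 1000 / (8.314 * 298))
Keq = 2.0595

2.0595


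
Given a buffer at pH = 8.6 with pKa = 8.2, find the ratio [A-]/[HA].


[A-]/[HA] = 10^(pH - pKa)
= 10^(8.6 - 8.2)
= 2.5119

2.5119


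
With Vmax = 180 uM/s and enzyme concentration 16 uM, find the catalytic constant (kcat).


kcat = Vmax / [E]t
kcat = 180 / 16
kcat = 11.25 s^-1

11.25 s^-1


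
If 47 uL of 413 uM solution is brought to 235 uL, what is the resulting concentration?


C2 = C1 * V1 / V2
C2 = 413 * 47 / 235
C2 = 82.6 uM

82.6 uM


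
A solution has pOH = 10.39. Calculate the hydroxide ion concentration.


[OH-] = 10^(-pOH)
[OH-] = 10^(-10.39)
[OH-] = 4.074e-11 M

4.074e-11 M


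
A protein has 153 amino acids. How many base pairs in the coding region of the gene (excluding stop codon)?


Each amino acid = 1 codon = 3 bp
bp = 153 * 3 = 459 bp

459 bp


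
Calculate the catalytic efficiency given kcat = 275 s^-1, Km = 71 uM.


Catalytic efficiency = kcat / Km
= 275 / 71
= 3.8732 uM^-1*s^-1

3.8732 uM^-1*s^-1


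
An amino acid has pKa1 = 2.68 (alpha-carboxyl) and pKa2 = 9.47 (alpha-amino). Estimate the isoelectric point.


pI = (pKa1 + pKa2) / 2
pI = (2.68 + 9.47) / 2
pI = 6.075

6.075


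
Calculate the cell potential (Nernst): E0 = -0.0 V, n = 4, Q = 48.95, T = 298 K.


E = E0 - (RT/nF) * ln(Q)
E = -0.0 - (8.314 * 298 / (4 * 96485)) * ln(48.95)
E = -0.025 V

-0.025 V


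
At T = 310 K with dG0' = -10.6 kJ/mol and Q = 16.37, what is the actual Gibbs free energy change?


dG = dG0' + RT * ln(Q) / 1000
dG = -10.6 + 8.314 * 310 * ln(16.37) / 1000
dG = -3.3952 kJ/mol

-3.3952 kJ/mol


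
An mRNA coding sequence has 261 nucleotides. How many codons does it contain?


codons = nucleotides / 3
codons = 261 / 3 = 87

87


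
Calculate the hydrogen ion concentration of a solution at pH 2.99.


[H+] = 10^(-pH)
[H+] = 10^(-2.99)
[H+] = 0.001 M

0.001 M


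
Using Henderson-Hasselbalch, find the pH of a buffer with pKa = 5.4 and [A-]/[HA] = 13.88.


pH = pKa + log10([A-]/[HA])
pH = 5.4 + log10(13.88)
pH = 6.5424

6.5424


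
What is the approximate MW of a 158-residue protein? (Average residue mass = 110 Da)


MW = n_residues * 110 Da
MW = 158 * 110
MW = 17380 Da

17380 Da


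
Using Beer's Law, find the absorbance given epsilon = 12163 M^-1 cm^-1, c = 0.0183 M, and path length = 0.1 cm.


A = epsilon * c * l
A = 12163 * 0.0183 * 0.1
A = 22.2583

22.2583


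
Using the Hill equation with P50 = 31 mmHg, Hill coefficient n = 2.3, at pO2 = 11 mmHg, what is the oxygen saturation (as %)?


Y = pO2^n / (P50^n + pO2^n)
Y = 11^2.3 / (31^2.3 + 11^2.3)
Y = 8.45%

8.45%


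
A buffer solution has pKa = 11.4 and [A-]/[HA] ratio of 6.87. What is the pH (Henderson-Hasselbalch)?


pH = pKa + log10([A-]/[HA])
pH = 11.4 + log10(6.87)
pH = 12.237

12.237


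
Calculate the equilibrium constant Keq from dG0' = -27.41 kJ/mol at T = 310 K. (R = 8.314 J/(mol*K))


Keq = exp(-dG0 * 1000 / (R * T))
Keq = exp(-(-27.41) * 1000 / (8.314 * 310))
Keq = 41564.2529

41564.2529


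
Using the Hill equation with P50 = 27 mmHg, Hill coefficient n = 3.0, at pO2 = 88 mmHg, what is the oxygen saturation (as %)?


Y = pO2^n / (P50^n + pO2^n)
Y = 88^3.0 / (27^3.0 + 88^3.0)
Y = 97.19%

97.19%


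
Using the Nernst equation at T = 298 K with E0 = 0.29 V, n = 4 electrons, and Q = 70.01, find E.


E = E0 - (RT/nF) * ln(Q)
E = 0.29 - (8.314 * 298 / (4 * 96485)) * ln(70.01)
E = 0.2627 V

0.2627 V


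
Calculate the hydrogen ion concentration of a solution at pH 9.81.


[H+] = 10^(-pH)
[H+] = 10^(-9.81)
[H+] = 1.549e-10 M

1.549e-10 M


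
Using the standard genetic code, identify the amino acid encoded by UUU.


Standard genetic code lookup.
Codon UUU -> Phe

Phe


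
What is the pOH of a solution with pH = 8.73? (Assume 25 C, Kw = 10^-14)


pOH = 14 - pH
pOH = 14 - 8.73
pOH = 5.27

5.27


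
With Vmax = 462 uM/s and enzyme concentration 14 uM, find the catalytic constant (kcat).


kcat = Vmax / [E]t
kcat = 462 / 14
kcat = 33.0 s^-1

33.0 s^-1


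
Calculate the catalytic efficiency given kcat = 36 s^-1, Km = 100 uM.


Catalytic efficiency = kcat / Km
= 36 / 100
= 0.36 uM^-1*s^-1

0.36 uM^-1*s^-1


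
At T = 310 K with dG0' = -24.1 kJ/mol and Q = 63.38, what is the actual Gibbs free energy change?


dG = dG0' + RT * ln(Q) / 1000
dG = -24.1 + 8.314 * 310 * ln(63.38) / 1000
dG = -13.4062 kJ/mol

-13.4062 kJ/mol


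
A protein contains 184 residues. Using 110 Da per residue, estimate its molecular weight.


MW = n_residues * 110 Da
MW = 184 * 110
MW = 20240 Da

20240 Da


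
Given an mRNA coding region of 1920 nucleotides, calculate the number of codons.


codons = nucleotides / 3
codons = 1920 / 3 = 640

640


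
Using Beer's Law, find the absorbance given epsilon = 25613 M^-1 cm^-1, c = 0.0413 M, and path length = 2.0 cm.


A = epsilon * c * l
A = 25613 * 0.0413 * 2.0
A = 2115.6338

2115.6338


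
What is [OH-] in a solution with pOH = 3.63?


[OH-] = 10^(-pOH)
[OH-] = 10^(-3.63)
[OH-] = 2.344e-04 M

2.344e-04 M


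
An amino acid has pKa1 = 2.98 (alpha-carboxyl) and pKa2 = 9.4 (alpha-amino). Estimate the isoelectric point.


pI = (pKa1 + pKa2) / 2
pI = (2.98 + 9.4) / 2
pI = 6.19

6.19


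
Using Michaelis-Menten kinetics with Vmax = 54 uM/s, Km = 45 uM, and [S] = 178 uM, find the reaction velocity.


v = Vmax * [S] / (Km + [S])
v = 54 * 178 / (45 + 178)
v = 43.1031 uM/s

43.1031 uM/s


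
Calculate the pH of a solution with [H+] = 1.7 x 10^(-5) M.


pH = -log10([H+])
pH = -log10(1.7 x 10^(-5))
pH = 4.7696

4.7696


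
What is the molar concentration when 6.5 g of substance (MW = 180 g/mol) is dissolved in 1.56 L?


C = (mass / MW) / volume
C = (6.5 / 180) / 1.56
C = 0.0231 M

0.0231 M


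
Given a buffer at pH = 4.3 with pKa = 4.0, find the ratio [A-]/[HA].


[A-]/[HA] = 10^(pH - pKa)
= 10^(4.3 - 4.0)
= 1.9953

1.9953


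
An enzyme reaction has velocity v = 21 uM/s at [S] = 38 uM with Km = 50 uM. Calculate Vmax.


Vmax = v * (Km + [S]) / [S]
Vmax = 21 * (50 + 38) / 38
Vmax = 48.6316 uM/s

48.6316 uM/s


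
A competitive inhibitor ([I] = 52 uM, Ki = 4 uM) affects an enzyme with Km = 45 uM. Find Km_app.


Km_app = Km * (1 + [I]/Ki)
Km_app = 45 * (1 + 52/4)
Km_app = 630.0 uM

630.0 uM


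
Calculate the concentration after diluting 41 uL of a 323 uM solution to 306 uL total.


C2 = C1 * V1 / V2
C2 = 323 * 41 / 306
C2 = 43.2778 uM

43.2778 uM


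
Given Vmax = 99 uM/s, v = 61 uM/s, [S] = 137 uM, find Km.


Km = [S] * (Vmax - v) / v
Km = 137 * (99 - 61) / 61
Km = 85.3443 uM

85.3443 uM


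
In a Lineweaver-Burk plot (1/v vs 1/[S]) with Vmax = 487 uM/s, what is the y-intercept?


y-intercept = 1/Vmax
= 1/487
= 0.0021 s/uM

0.0021 s/uM


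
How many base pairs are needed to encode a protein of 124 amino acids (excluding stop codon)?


Each amino acid = 1 codon = 3 bp
bp = 124 * 3 = 372 bp

372 bp


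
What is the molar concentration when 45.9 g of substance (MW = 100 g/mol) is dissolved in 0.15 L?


C = (mass / MW) / volume
C = (45.9 / 100) / 0.15
C = 3.06 M

3.06 M


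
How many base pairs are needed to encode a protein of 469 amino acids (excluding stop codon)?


Each amino acid = 1 codon = 3 bp
bp = 469 * 3 = 1407 bp

1407 bp


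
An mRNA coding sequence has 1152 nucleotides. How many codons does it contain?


codons = nucleotides / 3
codons = 1152 / 3 = 384

384


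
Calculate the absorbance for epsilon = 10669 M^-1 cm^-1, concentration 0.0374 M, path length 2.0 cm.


A = epsilon * c * l
A = 10669 * 0.0374 * 2.0
A = 798.0412

798.0412


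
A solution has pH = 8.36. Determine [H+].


[H+] = 10^(-pH)
[H+] = 10^(-8.36)
[H+] = 4.365e-09 M

4.365e-09 M


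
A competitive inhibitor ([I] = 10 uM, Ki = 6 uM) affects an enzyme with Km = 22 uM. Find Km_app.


Km_app = Km * (1 + [I]/Ki)
Km_app = 22 * (1 + 10/6)
Km_app = 58.6667 uM

58.6667 uM


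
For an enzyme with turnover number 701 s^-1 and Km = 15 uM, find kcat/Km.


Catalytic efficiency = kcat / Km
= 701 / 15
= 46.7333 uM^-1*s^-1

46.7333 uM^-1*s^-1


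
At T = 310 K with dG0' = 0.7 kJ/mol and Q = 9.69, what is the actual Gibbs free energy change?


dG = dG0' + RT * ln(Q) / 1000
dG = 0.7 + 8.314 * 310 * ln(9.69) / 1000
dG = 6.5534 kJ/mol

6.5534 kJ/mol


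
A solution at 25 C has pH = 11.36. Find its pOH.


pOH = 14 - pH
pOH = 14 - 11.36
pOH = 2.64

2.64


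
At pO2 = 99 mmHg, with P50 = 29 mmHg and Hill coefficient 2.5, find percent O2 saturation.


Y = pO2^n / (P50^n + pO2^n)
Y = 99^2.5 / (29^2.5 + 99^2.5)
Y = 95.56%

95.56%


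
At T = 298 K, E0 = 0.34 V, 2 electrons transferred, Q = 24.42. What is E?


E = E0 - (RT/nF) * ln(Q)
E = 0.34 - (8.314 * 298 / (2 * 96485)) * ln(24.42)
E = 0.299 V

0.299 V


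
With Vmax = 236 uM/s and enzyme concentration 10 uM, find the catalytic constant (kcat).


kcat = Vmax / [E]t
kcat = 236 / 10
kcat = 23.6 s^-1

23.6 s^-1


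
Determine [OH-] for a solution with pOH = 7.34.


[OH-] = 10^(-pOH)
[OH-] = 10^(-7.34)
[OH-] = 4.571e-08 M

4.571e-08 M


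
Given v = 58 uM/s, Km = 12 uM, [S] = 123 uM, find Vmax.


Vmax = v * (Km + [S]) / [S]
Vmax = 58 * (12 + 123) / 123
Vmax = 63.6585 uM/s

63.6585 uM/s


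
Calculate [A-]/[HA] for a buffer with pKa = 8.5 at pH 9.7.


[A-]/[HA] = 10^(pH - pKa)
= 10^(9.7 - 8.5)
= 15.8489

15.8489


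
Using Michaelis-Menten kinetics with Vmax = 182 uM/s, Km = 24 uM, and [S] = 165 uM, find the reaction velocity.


v = Vmax * [S] / (Km + [S])
v = 182 * 165 / (24 + 165)
v = 158.8889 uM/s

158.8889 uM/s


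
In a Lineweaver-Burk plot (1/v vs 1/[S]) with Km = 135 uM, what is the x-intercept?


x-intercept = -1/Km
= -1/135
= -0.0074 1/uM

-0.0074 1/uM


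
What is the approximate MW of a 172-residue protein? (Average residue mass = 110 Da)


MW = n_residues * 110 Da
MW = 172 * 110
MW = 18920 Da

18920 Da


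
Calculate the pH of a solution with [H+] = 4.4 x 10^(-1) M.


pH = -log10([H+])
pH = -log10(4.4 x 10^(-1))
pH = 0.3565

0.3565


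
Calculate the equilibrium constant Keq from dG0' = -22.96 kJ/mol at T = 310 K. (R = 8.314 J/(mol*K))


Keq = exp(-dG0 * 1000 / (R * T))
Keq = exp(-(-22.96) * 1000 / (8.314 * 310))
Keq = 7393.8914

7393.8914


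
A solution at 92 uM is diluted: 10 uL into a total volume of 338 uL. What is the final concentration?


C2 = C1 * V1 / V2
C2 = 92 * 10 / 338
C2 = 2.7219 uM

2.7219 uM


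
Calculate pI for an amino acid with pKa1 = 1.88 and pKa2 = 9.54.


pI = (pKa1 + pKa2) / 2
pI = (1.88 + 9.54) / 2
pI = 5.71

5.71


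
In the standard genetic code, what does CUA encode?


Standard genetic code lookup.
Codon CUA -> Leu

Leu


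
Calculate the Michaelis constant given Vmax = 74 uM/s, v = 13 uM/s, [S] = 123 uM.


Km = [S] * (Vmax - v) / v
Km = 123 * (74 - 13) / 13
Km = 577.1538 uM

577.1538 uM


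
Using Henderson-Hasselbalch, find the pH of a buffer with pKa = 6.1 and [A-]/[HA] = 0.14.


pH = pKa + log10([A-]/[HA])
pH = 6.1 + log10(0.14)
pH = 5.2461

5.2461


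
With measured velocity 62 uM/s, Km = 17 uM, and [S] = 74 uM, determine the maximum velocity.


Vmax = v * (Km + [S]) / [S]
Vmax = 62 * (17 + 74) / 74
Vmax = 76.2432 uM/s

76.2432 uM/s


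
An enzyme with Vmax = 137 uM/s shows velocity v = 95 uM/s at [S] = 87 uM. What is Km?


Km = [S] * (Vmax - v) / v
Km = 87 * (137 - 95) / 95
Km = 38.4632 uM

38.4632 uM


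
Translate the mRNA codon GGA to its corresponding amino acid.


Standard genetic code lookup.
Codon GGA -> Gly

Gly


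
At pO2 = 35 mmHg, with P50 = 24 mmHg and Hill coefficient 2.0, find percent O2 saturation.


Y = pO2^n / (P50^n + pO2^n)
Y = 35^2.0 / (24^2.0 + 35^2.0)
Y = 68.02%

68.02%


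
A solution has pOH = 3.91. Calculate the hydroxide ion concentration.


[OH-] = 10^(-pOH)
[OH-] = 10^(-3.91)
[OH-] = 1.230e-04 M

1.230e-04 M


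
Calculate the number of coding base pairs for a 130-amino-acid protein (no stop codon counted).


Each amino acid = 1 codon = 3 bp
bp = 130 * 3 = 390 bp

390 bp


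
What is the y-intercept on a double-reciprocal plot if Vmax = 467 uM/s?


y-intercept = 1/Vmax
= 1/467
= 0.0021 s/uM

0.0021 s/uM


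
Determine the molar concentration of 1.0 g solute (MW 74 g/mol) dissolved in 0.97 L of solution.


C = (mass / MW) / volume
C = (1.0 / 74) / 0.97
C = 0.0139 M

0.0139 M


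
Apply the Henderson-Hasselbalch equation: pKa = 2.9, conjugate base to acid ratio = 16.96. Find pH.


pH = pKa + log10([A-]/[HA])
pH = 2.9 + log10(16.96)
pH = 4.1294

4.1294


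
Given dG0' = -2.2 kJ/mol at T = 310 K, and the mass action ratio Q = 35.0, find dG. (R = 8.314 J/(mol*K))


dG = dG0' + RT * ln(Q) / 1000
dG = -2.2 + 8.314 * 310 * ln(35.0) / 1000
dG = 6.9633 kJ/mol

6.9633 kJ/mol


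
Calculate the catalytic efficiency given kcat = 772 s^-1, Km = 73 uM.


Catalytic efficiency = kcat / Km
= 772 / 73
= 10.5753 uM^-1*s^-1

10.5753 uM^-1*s^-1


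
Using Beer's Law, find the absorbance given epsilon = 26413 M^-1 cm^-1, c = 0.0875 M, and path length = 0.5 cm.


A = epsilon * c * l
A = 26413 * 0.0875 * 0.5
A = 1155.5687

1155.5687


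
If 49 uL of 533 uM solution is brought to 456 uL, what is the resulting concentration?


C2 = C1 * V1 / V2
C2 = 533 * 49 / 456
C2 = 57.2741 uM

57.2741 uM


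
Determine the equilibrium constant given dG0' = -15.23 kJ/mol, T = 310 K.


Keq = exp(-dG0 * 1000 / (R * T))
Keq = exp(-(-15.23) * 1000 / (8.314 * 310))
Keq = 368.4088

368.4088


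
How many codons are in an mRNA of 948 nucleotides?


codons = nucleotides / 3
codons = 948 / 3 = 316

316


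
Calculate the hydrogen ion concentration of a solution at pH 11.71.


[H+] = 10^(-pH)
[H+] = 10^(-11.71)
[H+] = 1.950e-12 M

1.950e-12 M


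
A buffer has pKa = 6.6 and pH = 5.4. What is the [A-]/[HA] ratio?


[A-]/[HA] = 10^(pH - pKa)
= 10^(5.4 - 6.6)
= 0.0631

0.0631


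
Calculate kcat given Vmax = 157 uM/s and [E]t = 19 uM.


kcat = Vmax / [E]t
kcat = 157 / 19
kcat = 8.2632 s^-1

8.2632 s^-1


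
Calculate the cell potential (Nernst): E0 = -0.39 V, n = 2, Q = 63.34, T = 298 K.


E = E0 - (RT/nF) * ln(Q)
E = -0.39 - (8.314 * 298 / (2 * 96485)) * ln(63.34)
E = -0.4433 V

-0.4433 V


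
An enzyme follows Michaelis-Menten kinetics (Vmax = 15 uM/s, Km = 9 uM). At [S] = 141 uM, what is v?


v = Vmax * [S] / (Km + [S])
v = 15 * 141 / (9 + 141)
v = 14.1 uM/s

14.1 uM/s


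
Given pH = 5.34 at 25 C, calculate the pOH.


pOH = 14 - pH
pOH = 14 - 5.34
pOH = 8.66

8.66


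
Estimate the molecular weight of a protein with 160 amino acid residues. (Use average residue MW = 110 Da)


MW = n_residues * 110 Da
MW = 160 * 110
MW = 17600 Da

17600 Da


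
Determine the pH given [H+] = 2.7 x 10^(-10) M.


pH = -log10([H+])
pH = -log10(2.7 x 10^(-10))
pH = 9.5686

9.5686


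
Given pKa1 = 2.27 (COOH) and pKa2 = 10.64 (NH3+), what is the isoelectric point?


pI = (pKa1 + pKa2) / 2
pI = (2.27 + 10.64) / 2
pI = 6.455

6.455


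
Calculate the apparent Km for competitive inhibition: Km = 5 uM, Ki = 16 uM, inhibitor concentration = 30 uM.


Km_app = Km * (1 + [I]/Ki)
Km_app = 5 * (1 + 30/16)
Km_app = 14.375 uM

14.375 uM


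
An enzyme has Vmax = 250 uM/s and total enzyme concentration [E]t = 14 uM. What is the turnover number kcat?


kcat = Vmax / [E]t
kcat = 250 / 14
kcat = 17.8571 s^-1

17.8571 s^-1


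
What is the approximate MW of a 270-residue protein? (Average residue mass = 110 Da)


MW = n_residues * 110 Da
MW = 270 * 110
MW = 29700 Da

29700 Da


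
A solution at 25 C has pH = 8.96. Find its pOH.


pOH = 14 - pH
pOH = 14 - 8.96
pOH = 5.04

5.04


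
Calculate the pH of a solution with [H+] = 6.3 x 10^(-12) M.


pH = -log10([H+])
pH = -log10(6.3 x 10^(-12))
pH = 11.2007

11.2007


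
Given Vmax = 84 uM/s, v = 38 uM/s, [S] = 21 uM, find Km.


Km = [S] * (Vmax - v) / v
Km = 21 * (84 - 38) / 38
Km = 25.4211 uM

25.4211 uM


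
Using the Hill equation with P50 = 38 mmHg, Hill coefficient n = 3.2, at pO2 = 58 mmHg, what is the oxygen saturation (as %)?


Y = pO2^n / (P50^n + pO2^n)
Y = 58^3.2 / (38^3.2 + 58^3.2)
Y = 79.46%

79.46%


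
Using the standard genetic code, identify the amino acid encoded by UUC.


Standard genetic code lookup.
Codon UUC -> Phe

Phe


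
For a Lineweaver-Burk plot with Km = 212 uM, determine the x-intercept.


x-intercept = -1/Km
= -1/212
= -0.0047 1/uM

-0.0047 1/uM


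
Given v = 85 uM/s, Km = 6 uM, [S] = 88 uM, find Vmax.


Vmax = v * (Km + [S]) / [S]
Vmax = 85 * (6 + 88) / 88
Vmax = 90.7955 uM/s

90.7955 uM/s


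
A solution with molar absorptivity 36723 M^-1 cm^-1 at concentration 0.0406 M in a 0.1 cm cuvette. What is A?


A = epsilon * c * l
A = 36723 * 0.0406 * 0.1
A = 149.0954

149.0954


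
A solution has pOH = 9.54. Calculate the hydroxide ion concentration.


[OH-] = 10^(-pOH)
[OH-] = 10^(-9.54)
[OH-] = 2.884e-10 M

2.884e-10 M


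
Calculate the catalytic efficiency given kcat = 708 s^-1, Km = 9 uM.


Catalytic efficiency = kcat / Km
= 708 / 9
= 78.6667 uM^-1*s^-1

78.6667 uM^-1*s^-1


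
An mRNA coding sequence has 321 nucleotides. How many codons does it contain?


codons = nucleotides / 3
codons = 321 / 3 = 107

107


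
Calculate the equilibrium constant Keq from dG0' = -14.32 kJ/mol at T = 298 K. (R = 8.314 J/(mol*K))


Keq = exp(-dG0 * 1000 / (R * T))
Keq = exp(-(-14.32) * 1000 / (8.314 * 298))
Keq = 323.7113

323.7113


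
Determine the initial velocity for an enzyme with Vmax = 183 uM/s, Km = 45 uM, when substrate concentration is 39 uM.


v = Vmax * [S] / (Km + [S])
v = 183 * 39 / (45 + 39)
v = 84.9643 uM/s

84.9643 uM/s


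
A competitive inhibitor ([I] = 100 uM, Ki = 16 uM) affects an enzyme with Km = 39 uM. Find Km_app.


Km_app = Km * (1 + [I]/Ki)
Km_app = 39 * (1 + 100/16)
Km_app = 282.75 uM

282.75 uM


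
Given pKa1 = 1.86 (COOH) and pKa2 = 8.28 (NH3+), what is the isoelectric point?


pI = (pKa1 + pKa2) / 2
pI = (1.86 + 8.28) / 2
pI = 5.07

5.07


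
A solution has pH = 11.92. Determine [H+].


[H+] = 10^(-pH)
[H+] = 10^(-11.92)
[H+] = 1.202e-12 M

1.202e-12 M


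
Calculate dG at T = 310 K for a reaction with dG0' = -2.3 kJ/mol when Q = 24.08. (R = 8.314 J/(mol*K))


dG = dG0' + RT * ln(Q) / 1000
dG = -2.3 + 8.314 * 310 * ln(24.08) / 1000
dG = 5.8995 kJ/mol

5.8995 kJ/mol


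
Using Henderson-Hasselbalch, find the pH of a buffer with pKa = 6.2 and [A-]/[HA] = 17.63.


pH = pKa + log10([A-]/[HA])
pH = 6.2 + log10(17.63)
pH = 7.4463

7.4463


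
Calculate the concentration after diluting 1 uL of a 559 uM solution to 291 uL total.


C2 = C1 * V1 / V2
C2 = 559 * 1 / 291
C2 = 1.921 uM

1.921 uM


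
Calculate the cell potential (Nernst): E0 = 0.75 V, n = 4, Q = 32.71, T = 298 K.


E = E0 - (RT/nF) * ln(Q)
E = 0.75 - (8.314 * 298 / (4 * 96485)) * ln(32.71)
E = 0.7276 V

0.7276 V


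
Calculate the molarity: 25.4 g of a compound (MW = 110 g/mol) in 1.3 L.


C = (mass / MW) / volume
C = (25.4 / 110) / 1.3
C = 0.1776 M

0.1776 M


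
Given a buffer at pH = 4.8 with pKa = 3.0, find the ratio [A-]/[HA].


[A-]/[HA] = 10^(pH - pKa)
= 10^(4.8 - 3.0)
= 63.0957

63.0957


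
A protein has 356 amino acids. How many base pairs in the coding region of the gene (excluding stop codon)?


Each amino acid = 1 codon = 3 bp
bp = 356 * 3 = 1068 bp

1068 bp


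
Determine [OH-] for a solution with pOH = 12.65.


[OH-] = 10^(-pOH)
[OH-] = 10^(-12.65)
[OH-] = 2.239e-13 M

2.239e-13 M


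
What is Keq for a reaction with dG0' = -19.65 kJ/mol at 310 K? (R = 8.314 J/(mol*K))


Keq = exp(-dG0 * 1000 / (R * T))
Keq = exp(-(-19.65) * 1000 / (8.314 * 310))
Keq = 2047.0185

2047.0185


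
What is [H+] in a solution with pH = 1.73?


[H+] = 10^(-pH)
[H+] = 10^(-1.73)
[H+] = 0.0186 M

0.0186 M


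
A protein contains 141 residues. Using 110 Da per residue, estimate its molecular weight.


MW = n_residues * 110 Da
MW = 141 * 110
MW = 15510 Da

15510 Da


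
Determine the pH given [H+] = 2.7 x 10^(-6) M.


pH = -log10([H+])
pH = -log10(2.7 x 10^(-6))
pH = 5.5686

5.5686


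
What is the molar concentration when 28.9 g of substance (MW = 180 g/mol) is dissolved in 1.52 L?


C = (mass / MW) / volume
C = (28.9 / 180) / 1.52
C = 0.1056 M

0.1056 M


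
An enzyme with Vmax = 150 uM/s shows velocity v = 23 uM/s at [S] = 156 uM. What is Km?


Km = [S] * (Vmax - v) / v
Km = 156 * (150 - 23) / 23
Km = 861.3913 uM

861.3913 uM


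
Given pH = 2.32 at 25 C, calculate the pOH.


pOH = 14 - pH
pOH = 14 - 2.32
pOH = 11.68

11.68


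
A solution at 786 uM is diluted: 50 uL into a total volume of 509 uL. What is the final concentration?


C2 = C1 * V1 / V2
C2 = 786 * 50 / 509
C2 = 77.2102 uM

77.2102 uM


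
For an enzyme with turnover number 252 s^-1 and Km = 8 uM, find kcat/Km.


Catalytic efficiency = kcat / Km
= 252 / 8
= 31.5 uM^-1*s^-1

31.5 uM^-1*s^-1


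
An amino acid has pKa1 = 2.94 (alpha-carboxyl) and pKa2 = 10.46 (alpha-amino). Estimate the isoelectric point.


pI = (pKa1 + pKa2) / 2
pI = (2.94 + 10.46) / 2
pI = 6.7

6.7


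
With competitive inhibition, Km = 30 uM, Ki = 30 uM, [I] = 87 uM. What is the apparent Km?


Km_app = Km * (1 + [I]/Ki)
Km_app = 30 * (1 + 87/30)
Km_app = 117.0 uM

117.0 uM


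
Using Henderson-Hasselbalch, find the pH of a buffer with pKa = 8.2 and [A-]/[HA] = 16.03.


pH = pKa + log10([A-]/[HA])
pH = 8.2 + log10(16.03)
pH = 9.4049

9.4049


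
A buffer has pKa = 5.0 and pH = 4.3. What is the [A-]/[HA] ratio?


[A-]/[HA] = 10^(pH - pKa)
= 10^(4.3 - 5.0)
= 0.1995

0.1995


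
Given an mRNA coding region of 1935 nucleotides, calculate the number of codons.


codons = nucleotides / 3
codons = 1935 / 3 = 645

645


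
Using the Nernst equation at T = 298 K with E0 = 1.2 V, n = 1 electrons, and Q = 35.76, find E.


E = E0 - (RT/nF) * ln(Q)
E = 1.2 - (8.314 * 298 / (1 * 96485)) * ln(35.76)
E = 1.1082 V

1.1082 V


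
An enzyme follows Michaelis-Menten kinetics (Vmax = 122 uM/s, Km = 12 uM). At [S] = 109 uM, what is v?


v = Vmax * [S] / (Km + [S])
v = 122 * 109 / (12 + 109)
v = 109.9008 uM/s

109.9008 uM/s


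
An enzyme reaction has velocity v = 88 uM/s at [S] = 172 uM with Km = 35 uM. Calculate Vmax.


Vmax = v * (Km + [S]) / [S]
Vmax = 88 * (35 + 172) / 172
Vmax = 105.907 uM/s

105.907 uM/s


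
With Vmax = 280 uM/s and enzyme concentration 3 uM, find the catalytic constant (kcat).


kcat = Vmax / [E]t
kcat = 280 / 3
kcat = 93.3333 s^-1

93.3333 s^-1


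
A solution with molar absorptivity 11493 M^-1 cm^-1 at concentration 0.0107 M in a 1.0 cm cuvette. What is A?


A = epsilon * c * l
A = 11493 * 0.0107 * 1.0
A = 122.9751

122.9751


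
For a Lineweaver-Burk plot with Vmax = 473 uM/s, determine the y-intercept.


y-intercept = 1/Vmax
= 1/473
= 0.0021 s/uM

0.0021 s/uM


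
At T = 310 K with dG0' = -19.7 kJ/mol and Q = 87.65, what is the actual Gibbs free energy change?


dG = dG0' + RT * ln(Q) / 1000
dG = -19.7 + 8.314 * 310 * ln(87.65) / 1000
dG = -8.1707 kJ/mol

-8.1707 kJ/mol


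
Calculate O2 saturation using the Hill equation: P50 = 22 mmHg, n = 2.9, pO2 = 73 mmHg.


Y = pO2^n / (P50^n + pO2^n)
Y = 73^2.9 / (22^2.9 + 73^2.9)
Y = 97.01%

97.01%


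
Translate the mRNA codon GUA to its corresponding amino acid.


Standard genetic code lookup.
Codon GUA -> Val

Val


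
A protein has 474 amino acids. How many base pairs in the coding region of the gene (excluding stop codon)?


Each amino acid = 1 codon = 3 bp
bp = 474 * 3 = 1422 bp

1422 bp


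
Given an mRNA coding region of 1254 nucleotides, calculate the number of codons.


codons = nucleotides / 3
codons = 1254 / 3 = 418

418


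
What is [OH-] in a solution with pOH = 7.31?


[OH-] = 10^(-pOH)
[OH-] = 10^(-7.31)
[OH-] = 4.898e-08 M

4.898e-08 M


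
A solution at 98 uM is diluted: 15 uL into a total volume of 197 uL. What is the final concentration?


C2 = C1 * V1 / V2
C2 = 98 * 15 / 197
C2 = 7.4619 uM

7.4619 uM


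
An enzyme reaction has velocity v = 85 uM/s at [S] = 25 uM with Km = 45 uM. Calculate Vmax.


Vmax = v * (Km + [S]) / [S]
Vmax = 85 * (45 + 25) / 25
Vmax = 238.0 uM/s

238.0 uM/s


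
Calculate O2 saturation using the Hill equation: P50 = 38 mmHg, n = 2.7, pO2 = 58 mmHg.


Y = pO2^n / (P50^n + pO2^n)
Y = 58^2.7 / (38^2.7 + 58^2.7)
Y = 75.8%

75.8%


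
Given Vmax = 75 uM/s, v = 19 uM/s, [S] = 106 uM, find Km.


Km = [S] * (Vmax - v) / v
Km = 106 * (75 - 19) / 19
Km = 312.4211 uM

312.4211 uM


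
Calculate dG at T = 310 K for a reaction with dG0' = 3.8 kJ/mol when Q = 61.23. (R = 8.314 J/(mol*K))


dG = dG0' + RT * ln(Q) / 1000
dG = 3.8 + 8.314 * 310 * ln(61.23) / 1000
dG = 14.4048 kJ/mol

14.4048 kJ/mol


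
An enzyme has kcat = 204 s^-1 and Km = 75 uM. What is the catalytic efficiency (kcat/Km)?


Catalytic efficiency = kcat / Km
= 204 / 75
= 2.72 uM^-1*s^-1

2.72 uM^-1*s^-1


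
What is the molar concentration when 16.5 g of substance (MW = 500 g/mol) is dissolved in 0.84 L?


C = (mass / MW) / volume
C = (16.5 / 500) / 0.84
C = 0.0393 M

0.0393 M


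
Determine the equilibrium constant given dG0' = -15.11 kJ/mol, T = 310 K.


Keq = exp(-dG0 * 1000 / (R * T))
Keq = exp(-(-15.11) * 1000 / (8.314 * 310))
Keq = 351.649

351.649


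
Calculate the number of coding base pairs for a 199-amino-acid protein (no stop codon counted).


Each amino acid = 1 codon = 3 bp
bp = 199 * 3 = 597 bp

597 bp


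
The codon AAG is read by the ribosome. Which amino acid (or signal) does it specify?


Standard genetic code lookup.
Codon AAG -> Lys

Lys


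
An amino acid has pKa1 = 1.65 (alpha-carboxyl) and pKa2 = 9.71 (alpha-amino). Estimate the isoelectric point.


pI = (pKa1 + pKa2) / 2
pI = (1.65 + 9.71) / 2
pI = 5.68

5.68


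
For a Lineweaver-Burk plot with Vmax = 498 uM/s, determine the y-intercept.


y-intercept = 1/Vmax
= 1/498
= 0.002 s/uM

0.002 s/uM


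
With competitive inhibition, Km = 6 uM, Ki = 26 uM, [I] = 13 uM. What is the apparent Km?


Km_app = Km * (1 + [I]/Ki)
Km_app = 6 * (1 + 13/26)
Km_app = 9.0 uM

9.0 uM


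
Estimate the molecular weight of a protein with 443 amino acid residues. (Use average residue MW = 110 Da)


MW = n_residues * 110 Da
MW = 443 * 110
MW = 48730 Da

48730 Da


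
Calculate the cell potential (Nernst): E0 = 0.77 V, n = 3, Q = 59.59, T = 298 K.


E = E0 - (RT/nF) * ln(Q)
E = 0.77 - (8.314 * 298 / (3 * 96485)) * ln(59.59)
E = 0.735 V

0.735 V


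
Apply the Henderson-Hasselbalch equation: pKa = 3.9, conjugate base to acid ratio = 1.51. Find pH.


pH = pKa + log10([A-]/[HA])
pH = 3.9 + log10(1.51)
pH = 4.079

4.079


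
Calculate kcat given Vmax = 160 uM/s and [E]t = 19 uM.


kcat = Vmax / [E]t
kcat = 160 / 19
kcat = 8.4211 s^-1

8.4211 s^-1


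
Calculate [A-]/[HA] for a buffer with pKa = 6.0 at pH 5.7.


[A-]/[HA] = 10^(pH - pKa)
= 10^(5.7 - 6.0)
= 0.5012

0.5012


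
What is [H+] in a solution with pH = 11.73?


[H+] = 10^(-pH)
[H+] = 10^(-11.73)
[H+] = 1.862e-12 M

1.862e-12 M


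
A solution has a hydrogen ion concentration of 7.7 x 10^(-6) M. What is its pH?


pH = -log10([H+])
pH = -log10(7.7 x 10^(-6))
pH = 5.1135

5.1135


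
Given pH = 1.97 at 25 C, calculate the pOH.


pOH = 14 - pH
pOH = 14 - 1.97
pOH = 12.03

12.03


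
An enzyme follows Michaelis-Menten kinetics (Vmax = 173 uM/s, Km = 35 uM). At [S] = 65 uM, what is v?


v = Vmax * [S] / (Km + [S])
v = 173 * 65 / (35 + 65)
v = 112.45 uM/s

112.45 uM/s


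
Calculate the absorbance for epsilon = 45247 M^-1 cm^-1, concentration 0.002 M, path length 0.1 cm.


A = epsilon * c * l
A = 45247 * 0.002 * 0.1
A = 9.0494

9.0494


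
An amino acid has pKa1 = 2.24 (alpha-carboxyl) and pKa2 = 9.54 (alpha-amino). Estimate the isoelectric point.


pI = (pKa1 + pKa2) / 2
pI = (2.24 + 9.54) / 2
pI = 5.89

5.89


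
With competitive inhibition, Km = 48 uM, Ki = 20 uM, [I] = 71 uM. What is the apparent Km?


Km_app = Km * (1 + [I]/Ki)
Km_app = 48 * (1 + 71/20)
Km_app = 218.4 uM

218.4 uM


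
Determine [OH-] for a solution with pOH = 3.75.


[OH-] = 10^(-pOH)
[OH-] = 10^(-3.75)
[OH-] = 1.778e-04 M

1.778e-04 M


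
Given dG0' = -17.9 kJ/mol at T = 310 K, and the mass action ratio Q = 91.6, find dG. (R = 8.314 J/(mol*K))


dG = dG0' + RT * ln(Q) / 1000
dG = -17.9 + 8.314 * 310 * ln(91.6) / 1000
dG = -6.257 kJ/mol

-6.257 kJ/mol


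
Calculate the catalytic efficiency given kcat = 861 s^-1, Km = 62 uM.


Catalytic efficiency = kcat / Km
= 861 / 62
= 13.8871 uM^-1*s^-1

13.8871 uM^-1*s^-1


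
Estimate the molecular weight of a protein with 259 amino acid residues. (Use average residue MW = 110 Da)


MW = n_residues * 110 Da
MW = 259 * 110
MW = 28490 Da

28490 Da


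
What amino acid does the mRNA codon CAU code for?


Standard genetic code lookup.
Codon CAU -> His

His


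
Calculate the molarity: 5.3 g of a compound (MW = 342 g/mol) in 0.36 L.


C = (mass / MW) / volume
C = (5.3 / 342) / 0.36
C = 0.043 M

0.043 M


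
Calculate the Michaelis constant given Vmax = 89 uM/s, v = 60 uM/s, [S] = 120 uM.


Km = [S] * (Vmax - v) / v
Km = 120 * (89 - 60) / 60
Km = 58.0 uM

58.0 uM


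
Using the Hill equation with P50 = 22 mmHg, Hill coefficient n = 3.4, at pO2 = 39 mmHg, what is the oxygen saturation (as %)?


Y = pO2^n / (P50^n + pO2^n)
Y = 39^3.4 / (22^3.4 + 39^3.4)
Y = 87.51%

87.51%


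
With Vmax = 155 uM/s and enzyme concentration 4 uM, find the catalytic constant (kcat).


kcat = Vmax / [E]t
kcat = 155 / 4
kcat = 38.75 s^-1

38.75 s^-1


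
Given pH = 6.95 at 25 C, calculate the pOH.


pOH = 14 - pH
pOH = 14 - 6.95
pOH = 7.05

7.05


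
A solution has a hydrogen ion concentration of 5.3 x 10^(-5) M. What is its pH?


pH = -log10([H+])
pH = -log10(5.3 x 10^(-5))
pH = 4.2757

4.2757


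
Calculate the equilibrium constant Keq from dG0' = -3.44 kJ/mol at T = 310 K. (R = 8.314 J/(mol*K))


Keq = exp(-dG0 * 1000 / (R * T))
Keq = exp(-(-3.44) * 1000 / (8.314 * 310))
Keq = 3.7989

3.7989


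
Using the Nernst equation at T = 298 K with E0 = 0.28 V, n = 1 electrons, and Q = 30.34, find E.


E = E0 - (RT/nF) * ln(Q)
E = 0.28 - (8.314 * 298 / (1 * 96485)) * ln(30.34)
E = 0.1924 V

0.1924 V


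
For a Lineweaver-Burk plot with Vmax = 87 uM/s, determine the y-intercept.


y-intercept = 1/Vmax
= 1/87
= 0.0115 s/uM

0.0115 s/uM


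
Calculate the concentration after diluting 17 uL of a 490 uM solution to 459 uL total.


C2 = C1 * V1 / V2
C2 = 490 * 17 / 459
C2 = 18.1481 uM

18.1481 uM


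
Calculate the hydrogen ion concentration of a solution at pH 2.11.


[H+] = 10^(-pH)
[H+] = 10^(-2.11)
[H+] = 0.0078 M

0.0078 M


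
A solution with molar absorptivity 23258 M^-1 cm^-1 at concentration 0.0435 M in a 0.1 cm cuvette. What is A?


A = epsilon * c * l
A = 23258 * 0.0435 * 0.1
A = 101.1723

101.1723


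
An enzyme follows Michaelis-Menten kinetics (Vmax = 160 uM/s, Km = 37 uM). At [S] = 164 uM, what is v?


v = Vmax * [S] / (Km + [S])
v = 160 * 164 / (37 + 164)
v = 130.5473 uM/s

130.5473 uM/s


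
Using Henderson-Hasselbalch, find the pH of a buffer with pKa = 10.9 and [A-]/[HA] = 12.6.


pH = pKa + log10([A-]/[HA])
pH = 10.9 + log10(12.6)
pH = 12.0004

12.0004


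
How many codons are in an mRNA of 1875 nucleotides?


codons = nucleotides / 3
codons = 1875 / 3 = 625

625


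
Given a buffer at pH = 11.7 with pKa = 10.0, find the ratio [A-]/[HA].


[A-]/[HA] = 10^(pH - pKa)
= 10^(11.7 - 10.0)
= 50.1187

50.1187


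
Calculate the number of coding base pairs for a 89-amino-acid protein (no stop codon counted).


Each amino acid = 1 codon = 3 bp
bp = 89 * 3 = 267 bp

267 bp


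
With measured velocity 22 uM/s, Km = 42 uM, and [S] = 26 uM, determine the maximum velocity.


Vmax = v * (Km + [S]) / [S]
Vmax = 22 * (42 + 26) / 26
Vmax = 57.5385 uM/s

57.5385 uM/s


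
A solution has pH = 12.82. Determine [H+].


[H+] = 10^(-pH)
[H+] = 10^(-12.82)
[H+] = 1.514e-13 M

1.514e-13 M


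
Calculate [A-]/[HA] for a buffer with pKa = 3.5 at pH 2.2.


[A-]/[HA] = 10^(pH - pKa)
= 10^(2.2 - 3.5)
= 0.0501

0.0501


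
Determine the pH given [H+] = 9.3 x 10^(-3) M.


pH = -log10([H+])
pH = -log10(9.3 x 10^(-3))
pH = 2.0315

2.0315


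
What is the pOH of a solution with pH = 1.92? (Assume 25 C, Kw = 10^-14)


pOH = 14 - pH
pOH = 14 - 1.92
pOH = 12.08

12.08


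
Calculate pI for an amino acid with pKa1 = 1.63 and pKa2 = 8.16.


pI = (pKa1 + pKa2) / 2
pI = (1.63 + 8.16) / 2
pI = 4.895

4.895


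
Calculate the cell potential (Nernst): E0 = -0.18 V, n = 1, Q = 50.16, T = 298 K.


E = E0 - (RT/nF) * ln(Q)
E = -0.18 - (8.314 * 298 / (1 * 96485)) * ln(50.16)
E = -0.2805 V

-0.2805 V


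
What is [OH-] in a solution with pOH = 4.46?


[OH-] = 10^(-pOH)
[OH-] = 10^(-4.46)
[OH-] = 3.467e-05 M

3.467e-05 M


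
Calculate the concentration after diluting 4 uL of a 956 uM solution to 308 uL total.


C2 = C1 * V1 / V2
C2 = 956 * 4 / 308
C2 = 12.4156 uM

12.4156 uM


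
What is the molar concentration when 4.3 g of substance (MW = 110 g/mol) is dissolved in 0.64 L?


C = (mass / MW) / volume
C = (4.3 / 110) / 0.64
C = 0.0611 M

0.0611 M


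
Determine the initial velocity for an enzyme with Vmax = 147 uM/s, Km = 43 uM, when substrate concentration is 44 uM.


v = Vmax * [S] / (Km + [S])
v = 147 * 44 / (43 + 44)
v = 74.3448 uM/s

74.3448 uM/s


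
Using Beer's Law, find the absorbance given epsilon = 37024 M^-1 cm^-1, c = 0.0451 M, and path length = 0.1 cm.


A = epsilon * c * l
A = 37024 * 0.0451 * 0.1
A = 166.9782

166.9782


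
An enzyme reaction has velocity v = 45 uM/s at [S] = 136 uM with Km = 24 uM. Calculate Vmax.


Vmax = v * (Km + [S]) / [S]
Vmax = 45 * (24 + 136) / 136
Vmax = 52.9412 uM/s

52.9412 uM/s


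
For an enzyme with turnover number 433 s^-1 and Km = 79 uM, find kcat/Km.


Catalytic efficiency = kcat / Km
= 433 / 79
= 5.481 uM^-1*s^-1

5.481 uM^-1*s^-1


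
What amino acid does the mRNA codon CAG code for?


Standard genetic code lookup.
Codon CAG -> Gln

Gln


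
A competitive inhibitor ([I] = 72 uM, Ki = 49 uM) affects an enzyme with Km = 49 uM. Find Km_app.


Km_app = Km * (1 + [I]/Ki)
Km_app = 49 * (1 + 72/49)
Km_app = 121.0 uM

121.0 uM
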